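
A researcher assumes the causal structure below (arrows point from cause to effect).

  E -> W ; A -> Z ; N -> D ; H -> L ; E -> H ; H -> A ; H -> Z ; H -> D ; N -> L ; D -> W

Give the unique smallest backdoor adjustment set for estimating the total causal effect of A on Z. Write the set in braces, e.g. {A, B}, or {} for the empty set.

Variables eligible for adjustment (non-descendants of A, excluding A and Z): {D, E, H, L, N, W}.
Backdoor paths from A to Z:
  P1: A <- H -> Z
The empty set is not sufficient: P1 (A <- H -> Z) has no collider blocking it and no conditioned non-collider, so it is open.
Try {H}:
  P1: blocked at fork node H ∈ conditioning set.
{H} contains no descendant of A and blocks every backdoor path.
No other singleton works — e.g. {E} leaves P1 open — so {H} is the unique smallest valid adjustment set.

{H}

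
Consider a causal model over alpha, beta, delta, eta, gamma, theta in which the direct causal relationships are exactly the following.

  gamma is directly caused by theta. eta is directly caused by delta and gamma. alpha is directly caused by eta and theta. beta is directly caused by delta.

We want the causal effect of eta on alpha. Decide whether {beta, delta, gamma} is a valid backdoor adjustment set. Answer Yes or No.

Yes

Backdoor paths from eta to alpha (paths whose first edge points into eta):
  P1: eta <- gamma <- theta -> alpha
Condition 1 (no descendant of eta in the set): holds — descendants of eta are {alpha}; none are in {beta, delta, gamma}.
Condition 2 (every backdoor path blocked by {beta, delta, gamma}):
  P1: blocked at chain node gamma ∈ conditioning set.
{beta, delta, gamma} satisfies the backdoor criterion.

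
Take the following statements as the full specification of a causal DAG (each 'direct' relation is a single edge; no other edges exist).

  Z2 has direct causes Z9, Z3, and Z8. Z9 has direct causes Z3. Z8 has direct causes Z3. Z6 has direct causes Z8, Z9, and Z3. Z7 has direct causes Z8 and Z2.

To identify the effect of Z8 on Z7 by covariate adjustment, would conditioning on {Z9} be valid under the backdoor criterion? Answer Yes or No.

Backdoor paths from Z8 to Z7 (paths whose first edge points into Z8):
  P1: Z8 <- Z3 -> Z9 -> Z2 -> Z7
  P2: Z8 <- Z3 -> Z2 -> Z7
  P3: Z8 <- Z3 -> Z6 <- Z9 -> Z2 -> Z7
Condition 1 (no descendant of Z8 in the set): holds — descendants of Z8 are {Z2, Z6, Z7}; none are in {Z9}.
Condition 2 (every backdoor path blocked by {Z9}):
  P1: blocked at chain node Z9 ∈ conditioning set.
  P2: open — no interior node is in the conditioning set.
  P3: blocked at collider Z6 (neither it nor any descendant is in the conditioning set).
{Z9} does not satisfy the backdoor criterion.

No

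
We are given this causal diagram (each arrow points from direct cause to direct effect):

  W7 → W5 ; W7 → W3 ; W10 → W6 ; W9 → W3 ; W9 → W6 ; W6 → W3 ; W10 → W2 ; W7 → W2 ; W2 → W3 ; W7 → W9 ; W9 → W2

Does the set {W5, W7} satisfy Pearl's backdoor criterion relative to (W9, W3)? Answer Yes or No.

Yes

Backdoor paths from W9 to W3 (paths whose first edge points into W9):
  P1: W9 <- W7 -> W2 <- W10 -> W6 -> W3
  P2: W9 <- W7 -> W2 -> W3
  P3: W9 <- W7 -> W3
Condition 1 (no descendant of W9 in the set): holds — descendants of W9 are {W2, W3, W6}; none are in {W5, W7}.
Condition 2 (every backdoor path blocked by {W5, W7}):
  P1: blocked at fork node W7 ∈ conditioning set.
  P2: blocked at fork node W7 ∈ conditioning set.
  P3: blocked at fork node W7 ∈ conditioning set.
{W5, W7} satisfies the backdoor criterion.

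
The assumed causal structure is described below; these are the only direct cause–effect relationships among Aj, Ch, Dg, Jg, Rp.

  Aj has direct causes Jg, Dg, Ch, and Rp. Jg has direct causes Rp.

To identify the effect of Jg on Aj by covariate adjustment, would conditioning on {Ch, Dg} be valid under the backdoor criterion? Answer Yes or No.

No

Backdoor paths from Jg to Aj (paths whose first edge points into Jg):
  P1: Jg <- Rp -> Aj
Condition 1 (no descendant of Jg in the set): holds — descendants of Jg are {Aj}; none are in {Ch, Dg}.
Condition 2 (every backdoor path blocked by {Ch, Dg}):
  P1: open — no interior node is in the conditioning set.
{Ch, Dg} does not satisfy the backdoor criterion.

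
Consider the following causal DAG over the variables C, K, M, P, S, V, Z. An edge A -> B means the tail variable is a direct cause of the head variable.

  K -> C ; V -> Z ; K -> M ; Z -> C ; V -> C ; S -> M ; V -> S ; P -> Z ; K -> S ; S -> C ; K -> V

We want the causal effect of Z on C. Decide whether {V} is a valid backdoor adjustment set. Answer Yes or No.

Yes

Backdoor paths from Z to C (paths whose first edge points into Z):
  P1: Z <- V <- K -> S -> C
  P2: Z <- V <- K -> C
  P3: Z <- V <- K -> M <- S -> C
  P4: Z <- V -> S <- K -> C
  P5: Z <- V -> S -> C
  P6: Z <- V -> S -> M <- K -> C
  P7: Z <- V -> C
Condition 1 (no descendant of Z in the set): holds — descendants of Z are {C}; none are in {V}.
Condition 2 (every backdoor path blocked by {V}):
  P1: blocked at chain node V ∈ conditioning set.
  P2: blocked at chain node V ∈ conditioning set.
  P3: blocked at chain node V ∈ conditioning set.
  P4: blocked at fork node V ∈ conditioning set.
  P5: blocked at fork node V ∈ conditioning set.
  P6: blocked at fork node V ∈ conditioning set.
  P7: blocked at fork node V ∈ conditioning set.
{V} satisfies the backdoor criterion.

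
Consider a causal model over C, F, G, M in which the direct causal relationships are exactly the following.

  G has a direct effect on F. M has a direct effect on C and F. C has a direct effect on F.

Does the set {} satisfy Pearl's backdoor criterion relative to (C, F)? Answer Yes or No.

Backdoor paths from C to F (paths whose first edge points into C):
  P1: C <- M -> F
Condition 1 (no descendant of C in the set): holds — descendants of C are {F}; none are in {}.
Condition 2 (every backdoor path blocked by {}):
  P1: open — no interior node is in the conditioning set.
{} does not satisfy the backdoor criterion.

No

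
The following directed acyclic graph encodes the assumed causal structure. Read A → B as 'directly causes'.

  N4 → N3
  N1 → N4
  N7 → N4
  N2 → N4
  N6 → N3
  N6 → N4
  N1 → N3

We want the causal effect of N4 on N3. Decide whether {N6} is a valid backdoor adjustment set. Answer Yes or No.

No

Backdoor paths from N4 to N3 (paths whose first edge points into N4):
  P1: N4 <- N1 -> N3
  P2: N4 <- N6 -> N3
Condition 1 (no descendant of N4 in the set): holds — descendants of N4 are {N3}; none are in {N6}.
Condition 2 (every backdoor path blocked by {N6}):
  P1: open — no interior node is in the conditioning set.
  P2: blocked at fork node N6 ∈ conditioning set.
{N6} does not satisfy the backdoor criterion.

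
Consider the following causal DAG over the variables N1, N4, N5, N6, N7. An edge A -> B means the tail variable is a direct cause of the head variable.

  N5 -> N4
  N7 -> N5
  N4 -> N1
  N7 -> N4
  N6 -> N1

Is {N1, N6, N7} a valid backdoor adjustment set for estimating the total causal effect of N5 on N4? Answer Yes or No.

No

Backdoor paths from N5 to N4 (paths whose first edge points into N5):
  P1: N5 <- N7 -> N4
Condition 1 (no descendant of N5 in the set): FAILS — N1 is a descendant of N5.
Condition 2 (every backdoor path blocked by {N1, N6, N7}):
  P1: blocked at fork node N7 ∈ conditioning set.
{N1, N6, N7} does not satisfy the backdoor criterion.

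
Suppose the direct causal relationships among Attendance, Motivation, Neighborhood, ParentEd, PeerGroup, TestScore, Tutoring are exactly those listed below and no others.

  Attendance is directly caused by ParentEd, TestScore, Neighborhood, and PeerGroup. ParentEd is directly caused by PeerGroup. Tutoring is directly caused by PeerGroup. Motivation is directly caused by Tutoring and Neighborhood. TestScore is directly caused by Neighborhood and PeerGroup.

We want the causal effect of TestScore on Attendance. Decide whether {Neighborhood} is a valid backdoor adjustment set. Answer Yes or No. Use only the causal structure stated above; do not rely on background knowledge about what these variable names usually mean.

Backdoor paths from TestScore to Attendance (paths whose first edge points into TestScore):
  P1: TestScore <- Neighborhood -> Attendance
  P2: TestScore <- Neighborhood -> Motivation <- Tutoring <- PeerGroup -> ParentEd -> Attendance
  P3: TestScore <- Neighborhood -> Motivation <- Tutoring <- PeerGroup -> Attendance
  P4: TestScore <- PeerGroup -> ParentEd -> Attendance
  P5: TestScore <- PeerGroup -> Attendance
  P6: TestScore <- PeerGroup -> Tutoring -> Motivation <- Neighborhood -> Attendance
Condition 1 (no descendant of TestScore in the set): holds — descendants of TestScore are {Attendance}; none are in {Neighborhood}.
Condition 2 (every backdoor path blocked by {Neighborhood}):
  P1: blocked at fork node Neighborhood ∈ conditioning set.
  P2: blocked at fork node Neighborhood ∈ conditioning set.
  P3: blocked at fork node Neighborhood ∈ conditioning set.
  P4: open — no interior node is in the conditioning set.
  P5: open — no interior node is in the conditioning set.
  P6: blocked at collider Motivation (neither it nor any descendant is in the conditioning set).
{Neighborhood} does not satisfy the backdoor criterion.

No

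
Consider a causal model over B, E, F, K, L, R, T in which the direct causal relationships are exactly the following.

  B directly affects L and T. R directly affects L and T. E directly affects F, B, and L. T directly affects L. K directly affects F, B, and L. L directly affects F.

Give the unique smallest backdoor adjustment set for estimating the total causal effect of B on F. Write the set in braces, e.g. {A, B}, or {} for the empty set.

Variables eligible for adjustment (non-descendants of B, excluding B and F): {E, K, R}.
Backdoor paths from B to F:
  P1: B <- E -> L <- K -> F
  P2: B <- E -> L -> F
  P3: B <- E -> F
  P4: B <- K -> L <- E -> F
  P5: B <- K -> L -> F
  P6: B <- K -> F
The empty set is not sufficient: P2 (B <- E -> L -> F) has no collider blocking it and no conditioned non-collider, so it is open.
Try {E, K}:
  P1: blocked at fork node E ∈ conditioning set.
  P2: blocked at fork node E ∈ conditioning set.
  P3: blocked at fork node E ∈ conditioning set.
  P4: blocked at fork node K ∈ conditioning set.
  P5: blocked at fork node K ∈ conditioning set.
  P6: blocked at fork node K ∈ conditioning set.
{E, K} contains no descendant of B and blocks every backdoor path.
Every element of {E, K} is needed (dropping E leaves P2 open; dropping K leaves P5 open), so no proper subset is valid.
Among all size-2 subsets of the eligible variables, only {E, K} blocks every backdoor path, so it is the unique smallest valid adjustment set.

{E, K}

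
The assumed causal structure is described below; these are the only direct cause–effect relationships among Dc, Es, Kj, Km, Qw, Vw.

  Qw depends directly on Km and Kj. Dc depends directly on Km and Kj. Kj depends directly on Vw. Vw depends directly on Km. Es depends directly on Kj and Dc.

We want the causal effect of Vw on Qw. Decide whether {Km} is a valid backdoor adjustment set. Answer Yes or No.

Backdoor paths from Vw to Qw (paths whose first edge points into Vw):
  P1: Vw <- Km -> Qw
  P2: Vw <- Km -> Dc <- Kj -> Qw
  P3: Vw <- Km -> Dc -> Es <- Kj -> Qw
Condition 1 (no descendant of Vw in the set): holds — descendants of Vw are {Dc, Es, Kj, Qw}; none are in {Km}.
Condition 2 (every backdoor path blocked by {Km}):
  P1: blocked at fork node Km ∈ conditioning set.
  P2: blocked at fork node Km ∈ conditioning set.
  P3: blocked at fork node Km ∈ conditioning set.
{Km} satisfies the backdoor criterion.

Yes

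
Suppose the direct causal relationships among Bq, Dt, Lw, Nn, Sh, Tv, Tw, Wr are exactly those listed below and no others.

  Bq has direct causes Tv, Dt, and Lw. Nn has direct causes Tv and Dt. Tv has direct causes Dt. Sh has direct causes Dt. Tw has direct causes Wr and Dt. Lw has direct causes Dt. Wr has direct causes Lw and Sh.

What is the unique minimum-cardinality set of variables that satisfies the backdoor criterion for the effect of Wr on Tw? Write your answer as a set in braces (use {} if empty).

Variables eligible for adjustment (non-descendants of Wr, excluding Wr and Tw): {Bq, Dt, Lw, Nn, Sh, Tv}.
Backdoor paths from Wr to Tw:
  P1: Wr <- Lw <- Dt -> Tw
  P2: Wr <- Lw -> Bq <- Dt -> Tw
  P3: Wr <- Lw -> Bq <- Tv <- Dt -> Tw
  P4: Wr <- Lw -> Bq <- Tv -> Nn <- Dt -> Tw
  P5: Wr <- Sh <- Dt -> Tw
The empty set is not sufficient: P1 (Wr <- Lw <- Dt -> Tw) has no collider blocking it and no conditioned non-collider, so it is open.
Try {Dt}:
  P1: blocked at fork node Dt ∈ conditioning set.
  P2: blocked at collider Bq (neither it nor any descendant is in the conditioning set).
  P3: blocked at collider Bq (neither it nor any descendant is in the conditioning set).
  P4: blocked at collider Bq (neither it nor any descendant is in the conditioning set).
  P5: blocked at fork node Dt ∈ conditioning set.
{Dt} contains no descendant of Wr and blocks every backdoor path.
No other singleton works — e.g. {Lw} leaves P5 open — so {Dt} is the unique smallest valid adjustment set.

{Dt}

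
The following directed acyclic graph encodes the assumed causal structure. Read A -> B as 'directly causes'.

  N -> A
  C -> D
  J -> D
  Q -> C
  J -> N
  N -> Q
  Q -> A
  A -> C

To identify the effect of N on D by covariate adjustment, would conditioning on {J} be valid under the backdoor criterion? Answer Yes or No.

Yes

Backdoor paths from N to D (paths whose first edge points into N):
  P1: N <- J -> D
Condition 1 (no descendant of N in the set): holds — descendants of N are {A, C, D, Q}; none are in {J}.
Condition 2 (every backdoor path blocked by {J}):
  P1: blocked at fork node J ∈ conditioning set.
{J} satisfies the backdoor criterion.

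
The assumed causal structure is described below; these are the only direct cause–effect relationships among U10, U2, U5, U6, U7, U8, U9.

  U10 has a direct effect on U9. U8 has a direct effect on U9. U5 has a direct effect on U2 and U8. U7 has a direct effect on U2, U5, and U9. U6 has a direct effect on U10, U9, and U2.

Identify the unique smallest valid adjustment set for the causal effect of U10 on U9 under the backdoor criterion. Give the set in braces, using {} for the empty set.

Variables eligible for adjustment (non-descendants of U10, excluding U10 and U9): {U2, U5, U6, U7, U8}.
Backdoor paths from U10 to U9:
  P1: U10 <- U6 -> U2 <- U7 -> U5 -> U8 -> U9
  P2: U10 <- U6 -> U2 <- U7 -> U9
  P3: U10 <- U6 -> U2 <- U5 <- U7 -> U9
  P4: U10 <- U6 -> U2 <- U5 -> U8 -> U9
  P5: U10 <- U6 -> U9
The empty set is not sufficient: P5 (U10 <- U6 -> U9) has no collider blocking it and no conditioned non-collider, so it is open.
Try {U6}:
  P1: blocked at fork node U6 ∈ conditioning set.
  P2: blocked at fork node U6 ∈ conditioning set.
  P3: blocked at fork node U6 ∈ conditioning set.
  P4: blocked at fork node U6 ∈ conditioning set.
  P5: blocked at fork node U6 ∈ conditioning set.
{U6} contains no descendant of U10 and blocks every backdoor path.
No other singleton works — e.g. {U7} leaves P5 open — so {U6} is the unique smallest valid adjustment set.

{U6}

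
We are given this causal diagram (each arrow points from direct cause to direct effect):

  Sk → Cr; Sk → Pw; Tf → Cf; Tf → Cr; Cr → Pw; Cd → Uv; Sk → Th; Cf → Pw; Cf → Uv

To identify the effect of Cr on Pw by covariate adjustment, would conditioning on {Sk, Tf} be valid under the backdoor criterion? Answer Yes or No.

Yes

Backdoor paths from Cr to Pw (paths whose first edge points into Cr):
  P1: Cr <- Sk -> Pw
  P2: Cr <- Tf -> Cf -> Pw
Condition 1 (no descendant of Cr in the set): holds — descendants of Cr are {Pw}; none are in {Sk, Tf}.
Condition 2 (every backdoor path blocked by {Sk, Tf}):
  P1: blocked at fork node Sk ∈ conditioning set.
  P2: blocked at fork node Tf ∈ conditioning set.
{Sk, Tf} satisfies the backdoor criterion.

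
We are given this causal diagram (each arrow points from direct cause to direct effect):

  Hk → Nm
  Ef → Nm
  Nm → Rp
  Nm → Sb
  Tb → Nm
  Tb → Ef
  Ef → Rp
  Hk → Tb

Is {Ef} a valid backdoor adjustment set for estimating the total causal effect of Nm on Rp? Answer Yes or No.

Yes

Backdoor paths from Nm to Rp (paths whose first edge points into Nm):
  P1: Nm <- Hk -> Tb -> Ef -> Rp
  P2: Nm <- Tb -> Ef -> Rp
  P3: Nm <- Ef -> Rp
Condition 1 (no descendant of Nm in the set): holds — descendants of Nm are {Rp, Sb}; none are in {Ef}.
Condition 2 (every backdoor path blocked by {Ef}):
  P1: blocked at chain node Ef ∈ conditioning set.
  P2: blocked at chain node Ef ∈ conditioning set.
  P3: blocked at fork node Ef ∈ conditioning set.
{Ef} satisfies the backdoor criterion.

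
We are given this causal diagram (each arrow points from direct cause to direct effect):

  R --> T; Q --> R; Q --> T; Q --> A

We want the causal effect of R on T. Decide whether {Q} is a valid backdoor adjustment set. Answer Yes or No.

Backdoor paths from R to T (paths whose first edge points into R):
  P1: R <- Q -> T
Condition 1 (no descendant of R in the set): holds — descendants of R are {T}; none are in {Q}.
Condition 2 (every backdoor path blocked by {Q}):
  P1: blocked at fork node Q ∈ conditioning set.
{Q} satisfies the backdoor criterion.

Yes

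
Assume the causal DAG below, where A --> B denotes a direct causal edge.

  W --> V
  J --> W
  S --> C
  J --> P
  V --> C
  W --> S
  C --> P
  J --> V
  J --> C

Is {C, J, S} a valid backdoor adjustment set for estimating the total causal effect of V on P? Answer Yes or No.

No

Backdoor paths from V to P (paths whose first edge points into V):
  P1: V <- J -> W -> S -> C -> P
  P2: V <- J -> C -> P
  P3: V <- J -> P
  P4: V <- W <- J -> C -> P
  P5: V <- W <- J -> P
  P6: V <- W -> S -> C <- J -> P
  P7: V <- W -> S -> C -> P
Condition 1 (no descendant of V in the set): FAILS — C is a descendant of V.
Condition 2 (every backdoor path blocked by {C, J, S}):
  P1: blocked at fork node J ∈ conditioning set.
  P2: blocked at fork node J ∈ conditioning set.
  P3: blocked at fork node J ∈ conditioning set.
  P4: blocked at fork node J ∈ conditioning set.
  P5: blocked at fork node J ∈ conditioning set.
  P6: blocked at chain node S ∈ conditioning set.
  P7: blocked at chain node S ∈ conditioning set.
{C, J, S} does not satisfy the backdoor criterion.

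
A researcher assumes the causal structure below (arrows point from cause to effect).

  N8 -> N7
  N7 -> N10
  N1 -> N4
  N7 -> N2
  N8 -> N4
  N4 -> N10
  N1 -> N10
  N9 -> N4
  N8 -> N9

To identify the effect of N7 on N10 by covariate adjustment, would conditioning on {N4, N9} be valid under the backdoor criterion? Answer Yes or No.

No

Backdoor paths from N7 to N10 (paths whose first edge points into N7):
  P1: N7 <- N8 -> N9 -> N4 <- N1 -> N10
  P2: N7 <- N8 -> N9 -> N4 -> N10
  P3: N7 <- N8 -> N4 <- N1 -> N10
  P4: N7 <- N8 -> N4 -> N10
Condition 1 (no descendant of N7 in the set): holds — descendants of N7 are {N10, N2}; none are in {N4, N9}.
Condition 2 (every backdoor path blocked by {N4, N9}):
  P1: blocked at chain node N9 ∈ conditioning set.
  P2: blocked at chain node N9 ∈ conditioning set.
  P3: open — collider(s) N4 are conditioned on (or have a conditioned descendant) and no non-collider on the path is in the set.
  P4: blocked at chain node N4 ∈ conditioning set.
{N4, N9} does not satisfy the backdoor criterion.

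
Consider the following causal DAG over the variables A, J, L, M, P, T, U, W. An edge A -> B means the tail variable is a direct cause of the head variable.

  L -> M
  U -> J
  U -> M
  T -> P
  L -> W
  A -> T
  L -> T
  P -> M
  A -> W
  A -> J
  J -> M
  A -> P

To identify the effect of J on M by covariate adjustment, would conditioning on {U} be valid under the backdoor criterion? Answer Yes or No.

Backdoor paths from J to M (paths whose first edge points into J):
  P1: J <- A -> T <- L -> M
  P2: J <- A -> T -> P -> M
  P3: J <- A -> P <- T <- L -> M
  P4: J <- A -> P -> M
  P5: J <- A -> W <- L -> T -> P -> M
  P6: J <- A -> W <- L -> M
  P7: J <- U -> M
Condition 1 (no descendant of J in the set): holds — descendants of J are {M}; none are in {U}.
Condition 2 (every backdoor path blocked by {U}):
  P1: blocked at collider T (neither it nor any descendant is in the conditioning set).
  P2: open — no interior node is in the conditioning set.
  P3: blocked at collider P (neither it nor any descendant is in the conditioning set).
  P4: open — no interior node is in the conditioning set.
  P5: blocked at collider W (neither it nor any descendant is in the conditioning set).
  P6: blocked at collider W (neither it nor any descendant is in the conditioning set).
  P7: blocked at fork node U ∈ conditioning set.
{U} does not satisfy the backdoor criterion.

No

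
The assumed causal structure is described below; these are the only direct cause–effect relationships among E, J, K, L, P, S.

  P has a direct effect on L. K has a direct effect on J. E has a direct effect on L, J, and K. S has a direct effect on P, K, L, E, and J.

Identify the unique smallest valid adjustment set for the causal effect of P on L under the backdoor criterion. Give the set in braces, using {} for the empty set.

Variables eligible for adjustment (non-descendants of P, excluding P and L): {E, J, K, S}.
Backdoor paths from P to L:
  P1: P <- S -> E -> L
  P2: P <- S -> K <- E -> L
  P3: P <- S -> K -> J <- E -> L
  P4: P <- S -> L
  P5: P <- S -> J <- E -> L
  P6: P <- S -> J <- K <- E -> L
The empty set is not sufficient: P1 (P <- S -> E -> L) has no collider blocking it and no conditioned non-collider, so it is open.
Try {S}:
  P1: blocked at fork node S ∈ conditioning set.
  P2: blocked at fork node S ∈ conditioning set.
  P3: blocked at fork node S ∈ conditioning set.
  P4: blocked at fork node S ∈ conditioning set.
  P5: blocked at fork node S ∈ conditioning set.
  P6: blocked at fork node S ∈ conditioning set.
{S} contains no descendant of P and blocks every backdoor path.
No other singleton works — e.g. {E} leaves P4 open — so {S} is the unique smallest valid adjustment set.

{S}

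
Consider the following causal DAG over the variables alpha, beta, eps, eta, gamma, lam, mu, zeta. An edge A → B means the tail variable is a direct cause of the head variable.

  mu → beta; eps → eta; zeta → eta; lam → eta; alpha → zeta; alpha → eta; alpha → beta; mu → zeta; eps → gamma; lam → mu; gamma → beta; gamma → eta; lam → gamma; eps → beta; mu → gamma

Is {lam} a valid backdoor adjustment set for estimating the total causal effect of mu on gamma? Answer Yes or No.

Yes

Backdoor paths from mu to gamma (paths whose first edge points into mu):
  P1: mu <- lam -> gamma
  P2: mu <- lam -> eta <- alpha -> beta <- eps -> gamma
  P3: mu <- lam -> eta <- alpha -> beta <- gamma
  P4: mu <- lam -> eta <- eps -> gamma
  P5: mu <- lam -> eta <- eps -> beta <- gamma
  P6: mu <- lam -> eta <- zeta <- alpha -> beta <- eps -> gamma
  P7: mu <- lam -> eta <- zeta <- alpha -> beta <- gamma
  P8: mu <- lam -> eta <- gamma
Condition 1 (no descendant of mu in the set): holds — descendants of mu are {beta, eta, gamma, zeta}; none are in {lam}.
Condition 2 (every backdoor path blocked by {lam}):
  P1: blocked at fork node lam ∈ conditioning set.
  P2: blocked at fork node lam ∈ conditioning set.
  P3: blocked at fork node lam ∈ conditioning set.
  P4: blocked at fork node lam ∈ conditioning set.
  P5: blocked at fork node lam ∈ conditioning set.
  P6: blocked at fork node lam ∈ conditioning set.
  P7: blocked at fork node lam ∈ conditioning set.
  P8: blocked at fork node lam ∈ conditioning set.
{lam} satisfies the backdoor criterion.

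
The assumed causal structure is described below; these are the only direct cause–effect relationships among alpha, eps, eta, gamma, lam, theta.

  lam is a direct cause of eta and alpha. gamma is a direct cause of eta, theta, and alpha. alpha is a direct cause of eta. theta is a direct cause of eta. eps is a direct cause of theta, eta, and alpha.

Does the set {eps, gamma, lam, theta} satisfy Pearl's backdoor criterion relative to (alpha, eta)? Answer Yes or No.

Yes

Backdoor paths from alpha to eta (paths whose first edge points into alpha):
  P1: alpha <- lam -> eta
  P2: alpha <- gamma -> theta <- eps -> eta
  P3: alpha <- gamma -> theta -> eta
  P4: alpha <- gamma -> eta
  P5: alpha <- eps -> theta <- gamma -> eta
  P6: alpha <- eps -> theta -> eta
  P7: alpha <- eps -> eta
Condition 1 (no descendant of alpha in the set): holds — descendants of alpha are {eta}; none are in {eps, gamma, lam, theta}.
Condition 2 (every backdoor path blocked by {eps, gamma, lam, theta}):
  P1: blocked at fork node lam ∈ conditioning set.
  P2: blocked at fork node gamma ∈ conditioning set.
  P3: blocked at fork node gamma ∈ conditioning set.
  P4: blocked at fork node gamma ∈ conditioning set.
  P5: blocked at fork node eps ∈ conditioning set.
  P6: blocked at fork node eps ∈ conditioning set.
  P7: blocked at fork node eps ∈ conditioning set.
{eps, gamma, lam, theta} satisfies the backdoor criterion.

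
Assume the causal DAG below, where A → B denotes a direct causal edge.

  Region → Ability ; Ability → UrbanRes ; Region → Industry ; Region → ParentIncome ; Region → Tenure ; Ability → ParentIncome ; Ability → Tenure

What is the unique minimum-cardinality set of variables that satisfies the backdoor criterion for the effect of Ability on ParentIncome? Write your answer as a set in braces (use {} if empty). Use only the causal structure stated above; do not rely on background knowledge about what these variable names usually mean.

Variables eligible for adjustment (non-descendants of Ability, excluding Ability and ParentIncome): {Industry, Region}.
Backdoor paths from Ability to ParentIncome:
  P1: Ability <- Region -> ParentIncome
The empty set is not sufficient: P1 (Ability <- Region -> ParentIncome) has no collider blocking it and no conditioned non-collider, so it is open.
Try {Region}:
  P1: blocked at fork node Region ∈ conditioning set.
{Region} contains no descendant of Ability and blocks every backdoor path.
No other singleton works — e.g. {Industry} leaves P1 open — so {Region} is the unique smallest valid adjustment set.

{Region}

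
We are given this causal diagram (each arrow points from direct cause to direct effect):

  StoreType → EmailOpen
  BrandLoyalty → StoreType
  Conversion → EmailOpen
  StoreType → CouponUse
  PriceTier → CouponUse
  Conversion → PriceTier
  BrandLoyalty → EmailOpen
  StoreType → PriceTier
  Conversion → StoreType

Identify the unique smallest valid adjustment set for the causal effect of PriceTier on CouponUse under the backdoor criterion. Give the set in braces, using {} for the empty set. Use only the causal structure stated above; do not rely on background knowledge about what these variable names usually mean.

Variables eligible for adjustment (non-descendants of PriceTier, excluding PriceTier and CouponUse): {BrandLoyalty, Conversion, EmailOpen, StoreType}.
Backdoor paths from PriceTier to CouponUse:
  P1: PriceTier <- Conversion -> StoreType -> CouponUse
  P2: PriceTier <- Conversion -> EmailOpen <- BrandLoyalty -> StoreType -> CouponUse
  P3: PriceTier <- Conversion -> EmailOpen <- StoreType -> CouponUse
  P4: PriceTier <- StoreType -> CouponUse
The empty set is not sufficient: P1 (PriceTier <- Conversion -> StoreType -> CouponUse) has no collider blocking it and no conditioned non-collider, so it is open.
Try {StoreType}:
  P1: blocked at chain node StoreType ∈ conditioning set.
  P2: blocked at collider EmailOpen (neither it nor any descendant is in the conditioning set).
  P3: blocked at collider EmailOpen (neither it nor any descendant is in the conditioning set).
  P4: blocked at fork node StoreType ∈ conditioning set.
{StoreType} contains no descendant of PriceTier and blocks every backdoor path.
No other singleton works — e.g. {Conversion} leaves P4 open — so {StoreType} is the unique smallest valid adjustment set.

{StoreType}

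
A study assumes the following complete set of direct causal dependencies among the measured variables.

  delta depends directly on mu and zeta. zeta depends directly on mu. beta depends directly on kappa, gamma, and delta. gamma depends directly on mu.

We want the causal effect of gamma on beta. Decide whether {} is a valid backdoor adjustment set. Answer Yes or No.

No

Backdoor paths from gamma to beta (paths whose first edge points into gamma):
  P1: gamma <- mu -> zeta -> delta -> beta
  P2: gamma <- mu -> delta -> beta
Condition 1 (no descendant of gamma in the set): holds — descendants of gamma are {beta}; none are in {}.
Condition 2 (every backdoor path blocked by {}):
  P1: open — no interior node is in the conditioning set.
  P2: open — no interior node is in the conditioning set.
{} does not satisfy the backdoor criterion.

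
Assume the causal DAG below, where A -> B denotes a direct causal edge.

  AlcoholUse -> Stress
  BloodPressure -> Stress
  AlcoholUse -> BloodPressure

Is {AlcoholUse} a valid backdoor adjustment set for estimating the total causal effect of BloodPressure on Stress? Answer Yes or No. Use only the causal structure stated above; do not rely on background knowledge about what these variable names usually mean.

Backdoor paths from BloodPressure to Stress (paths whose first edge points into BloodPressure):
  P1: BloodPressure <- AlcoholUse -> Stress
Condition 1 (no descendant of BloodPressure in the set): holds — descendants of BloodPressure are {Stress}; none are in {AlcoholUse}.
Condition 2 (every backdoor path blocked by {AlcoholUse}):
  P1: blocked at fork node AlcoholUse ∈ conditioning set.
{AlcoholUse} satisfies the backdoor criterion.

Yes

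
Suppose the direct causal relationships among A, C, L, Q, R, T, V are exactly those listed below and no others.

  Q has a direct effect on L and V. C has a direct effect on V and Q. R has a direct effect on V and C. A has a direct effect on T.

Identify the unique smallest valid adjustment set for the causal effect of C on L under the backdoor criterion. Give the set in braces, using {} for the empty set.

Variables eligible for adjustment (non-descendants of C, excluding C and L): {A, R, T}.
Backdoor paths from C to L:
  P1: C <- R -> V <- Q -> L
Each backdoor path contains an unconditioned collider, so every path is already blocked with the empty conditioning set:
  P1: blocked at collider V (neither it nor any descendant is in the conditioning set).
The empty set is therefore the unique smallest valid set.

{}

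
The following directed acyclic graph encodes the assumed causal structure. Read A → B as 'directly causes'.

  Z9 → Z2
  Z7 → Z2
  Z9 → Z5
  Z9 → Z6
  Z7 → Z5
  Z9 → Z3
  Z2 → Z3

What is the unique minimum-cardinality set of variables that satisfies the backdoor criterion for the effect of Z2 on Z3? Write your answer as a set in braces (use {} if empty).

{Z9}

Variables eligible for adjustment (non-descendants of Z2, excluding Z2 and Z3): {Z5, Z6, Z7, Z9}.
Backdoor paths from Z2 to Z3:
  P1: Z2 <- Z9 -> Z3
  P2: Z2 <- Z7 -> Z5 <- Z9 -> Z3
The empty set is not sufficient: P1 (Z2 <- Z9 -> Z3) has no collider blocking it and no conditioned non-collider, so it is open.
Try {Z9}:
  P1: blocked at fork node Z9 ∈ conditioning set.
  P2: blocked at collider Z5 (neither it nor any descendant is in the conditioning set).
{Z9} contains no descendant of Z2 and blocks every backdoor path.
No other singleton works — e.g. {Z6} leaves P1 open — so {Z9} is the unique smallest valid adjustment set.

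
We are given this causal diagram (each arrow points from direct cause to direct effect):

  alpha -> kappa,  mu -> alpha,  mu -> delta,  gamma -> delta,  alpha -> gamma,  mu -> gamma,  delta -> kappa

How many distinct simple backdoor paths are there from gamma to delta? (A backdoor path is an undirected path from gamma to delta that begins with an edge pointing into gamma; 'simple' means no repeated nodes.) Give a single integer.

4

A backdoor path from gamma to delta is any simple undirected path whose first edge points into gamma (i.e. leaves gamma via a parent).
Parents of gamma: {alpha, mu}.
Enumerating:
  P1: gamma <- mu -> alpha -> kappa <- delta
  P2: gamma <- mu -> delta
  P3: gamma <- alpha <- mu -> delta
  P4: gamma <- alpha -> kappa <- delta
That exhausts the simple backdoor paths. Count: 4.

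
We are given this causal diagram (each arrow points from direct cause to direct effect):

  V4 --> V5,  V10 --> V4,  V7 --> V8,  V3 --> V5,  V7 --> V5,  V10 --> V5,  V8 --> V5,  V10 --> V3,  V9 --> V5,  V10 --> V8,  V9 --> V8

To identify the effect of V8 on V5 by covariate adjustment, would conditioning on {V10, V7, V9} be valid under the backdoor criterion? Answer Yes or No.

Yes

Backdoor paths from V8 to V5 (paths whose first edge points into V8):
  P1: V8 <- V10 -> V4 -> V5
  P2: V8 <- V10 -> V3 -> V5
  P3: V8 <- V10 -> V5
  P4: V8 <- V7 -> V5
  P5: V8 <- V9 -> V5
Condition 1 (no descendant of V8 in the set): holds — descendants of V8 are {V5}; none are in {V10, V7, V9}.
Condition 2 (every backdoor path blocked by {V10, V7, V9}):
  P1: blocked at fork node V10 ∈ conditioning set.
  P2: blocked at fork node V10 ∈ conditioning set.
  P3: blocked at fork node V10 ∈ conditioning set.
  P4: blocked at fork node V7 ∈ conditioning set.
  P5: blocked at fork node V9 ∈ conditioning set.
{V10, V7, V9} satisfies the backdoor criterion.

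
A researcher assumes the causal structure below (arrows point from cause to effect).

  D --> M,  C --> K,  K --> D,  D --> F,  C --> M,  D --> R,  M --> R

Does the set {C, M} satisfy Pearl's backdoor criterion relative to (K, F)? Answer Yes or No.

Backdoor paths from K to F (paths whose first edge points into K):
  P1: K <- C -> M <- D -> F
  P2: K <- C -> M -> R <- D -> F
Condition 1 (no descendant of K in the set): FAILS — M is a descendant of K.
Condition 2 (every backdoor path blocked by {C, M}):
  P1: blocked at fork node C ∈ conditioning set.
  P2: blocked at fork node C ∈ conditioning set.
{C, M} does not satisfy the backdoor criterion.

No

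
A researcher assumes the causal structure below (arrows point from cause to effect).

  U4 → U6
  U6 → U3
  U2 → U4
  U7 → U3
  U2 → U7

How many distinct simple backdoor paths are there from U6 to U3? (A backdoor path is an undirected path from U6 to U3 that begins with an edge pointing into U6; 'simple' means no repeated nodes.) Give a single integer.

1

A backdoor path from U6 to U3 is any simple undirected path whose first edge points into U6 (i.e. leaves U6 via a parent).
Parents of U6: {U4}.
Enumerating:
  P1: U6 <- U4 <- U2 -> U7 -> U3
That exhausts the simple backdoor paths. Count: 1.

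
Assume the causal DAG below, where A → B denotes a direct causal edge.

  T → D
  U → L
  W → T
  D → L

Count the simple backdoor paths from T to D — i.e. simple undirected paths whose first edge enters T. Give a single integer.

A backdoor path from T to D is any simple undirected path whose first edge points into T (i.e. leaves T via a parent).
Parents of T: {W}.
No simple path from any parent of T reaches D without revisiting T, so there are no backdoor paths.

0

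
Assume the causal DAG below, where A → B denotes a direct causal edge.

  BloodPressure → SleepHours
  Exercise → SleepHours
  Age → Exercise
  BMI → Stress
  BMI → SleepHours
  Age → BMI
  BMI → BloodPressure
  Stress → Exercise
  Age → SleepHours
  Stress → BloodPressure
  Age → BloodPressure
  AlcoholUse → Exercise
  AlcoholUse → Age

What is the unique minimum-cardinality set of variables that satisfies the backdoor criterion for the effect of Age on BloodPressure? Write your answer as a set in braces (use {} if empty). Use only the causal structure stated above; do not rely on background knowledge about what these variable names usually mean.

Variables eligible for adjustment (non-descendants of Age, excluding Age and BloodPressure): {AlcoholUse}.
Backdoor paths from Age to BloodPressure:
  P1: Age <- AlcoholUse -> Exercise <- Stress <- BMI -> BloodPressure
  P2: Age <- AlcoholUse -> Exercise <- Stress <- BMI -> SleepHours <- BloodPressure
  P3: Age <- AlcoholUse -> Exercise <- Stress -> BloodPressure
  P4: Age <- AlcoholUse -> Exercise -> SleepHours <- BMI -> Stress -> BloodPressure
  P5: Age <- AlcoholUse -> Exercise -> SleepHours <- BMI -> BloodPressure
  P6: Age <- AlcoholUse -> Exercise -> SleepHours <- BloodPressure
Each backdoor path contains an unconditioned collider, so every path is already blocked with the empty conditioning set:
  P1: blocked at collider Exercise (neither it nor any descendant is in the conditioning set).
  P2: blocked at collider Exercise (neither it nor any descendant is in the conditioning set).
  P3: blocked at collider Exercise (neither it nor any descendant is in the conditioning set).
  P4: blocked at collider SleepHours (neither it nor any descendant is in the conditioning set).
  P5: blocked at collider SleepHours (neither it nor any descendant is in the conditioning set).
  P6: blocked at collider SleepHours (neither it nor any descendant is in the conditioning set).
The empty set is therefore the unique smallest valid set.

{}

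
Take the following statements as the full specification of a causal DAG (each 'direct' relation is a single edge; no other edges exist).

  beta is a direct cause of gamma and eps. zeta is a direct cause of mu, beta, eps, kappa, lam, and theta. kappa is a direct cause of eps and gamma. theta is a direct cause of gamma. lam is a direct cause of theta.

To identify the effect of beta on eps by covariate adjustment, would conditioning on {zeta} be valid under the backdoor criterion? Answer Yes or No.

Backdoor paths from beta to eps (paths whose first edge points into beta):
  P1: beta <- zeta -> lam -> theta -> gamma <- kappa -> eps
  P2: beta <- zeta -> theta -> gamma <- kappa -> eps
  P3: beta <- zeta -> kappa -> eps
  P4: beta <- zeta -> eps
Condition 1 (no descendant of beta in the set): holds — descendants of beta are {eps, gamma}; none are in {zeta}.
Condition 2 (every backdoor path blocked by {zeta}):
  P1: blocked at fork node zeta ∈ conditioning set.
  P2: blocked at fork node zeta ∈ conditioning set.
  P3: blocked at fork node zeta ∈ conditioning set.
  P4: blocked at fork node zeta ∈ conditioning set.
{zeta} satisfies the backdoor criterion.

Yes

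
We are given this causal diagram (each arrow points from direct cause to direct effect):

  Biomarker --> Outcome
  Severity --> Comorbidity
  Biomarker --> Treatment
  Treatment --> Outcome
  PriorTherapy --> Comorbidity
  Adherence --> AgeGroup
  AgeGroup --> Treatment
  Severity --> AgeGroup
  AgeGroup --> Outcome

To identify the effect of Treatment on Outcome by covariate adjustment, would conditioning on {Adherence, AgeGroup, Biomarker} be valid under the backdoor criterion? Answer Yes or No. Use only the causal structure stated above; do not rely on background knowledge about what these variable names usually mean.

Yes

Backdoor paths from Treatment to Outcome (paths whose first edge points into Treatment):
  P1: Treatment <- Biomarker -> Outcome
  P2: Treatment <- AgeGroup -> Outcome
Condition 1 (no descendant of Treatment in the set): holds — descendants of Treatment are {Outcome}; none are in {Adherence, AgeGroup, Biomarker}.
Condition 2 (every backdoor path blocked by {Adherence, AgeGroup, Biomarker}):
  P1: blocked at fork node Biomarker ∈ conditioning set.
  P2: blocked at fork node AgeGroup ∈ conditioning set.
{Adherence, AgeGroup, Biomarker} satisfies the backdoor criterion.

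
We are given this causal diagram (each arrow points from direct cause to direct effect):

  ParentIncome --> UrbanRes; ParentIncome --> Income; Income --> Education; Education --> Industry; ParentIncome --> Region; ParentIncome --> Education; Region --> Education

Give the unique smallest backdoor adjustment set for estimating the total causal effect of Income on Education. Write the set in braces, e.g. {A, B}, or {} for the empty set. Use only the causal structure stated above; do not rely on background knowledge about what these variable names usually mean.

{ParentIncome}

Variables eligible for adjustment (non-descendants of Income, excluding Income and Education): {ParentIncome, Region, UrbanRes}.
Backdoor paths from Income to Education:
  P1: Income <- ParentIncome -> Region -> Education
  P2: Income <- ParentIncome -> Education
The empty set is not sufficient: P1 (Income <- ParentIncome -> Region -> Education) has no collider blocking it and no conditioned non-collider, so it is open.
Try {ParentIncome}:
  P1: blocked at fork node ParentIncome ∈ conditioning set.
  P2: blocked at fork node ParentIncome ∈ conditioning set.
{ParentIncome} contains no descendant of Income and blocks every backdoor path.
No other singleton works — e.g. {UrbanRes} leaves P1 open — so {ParentIncome} is the unique smallest valid adjustment set.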